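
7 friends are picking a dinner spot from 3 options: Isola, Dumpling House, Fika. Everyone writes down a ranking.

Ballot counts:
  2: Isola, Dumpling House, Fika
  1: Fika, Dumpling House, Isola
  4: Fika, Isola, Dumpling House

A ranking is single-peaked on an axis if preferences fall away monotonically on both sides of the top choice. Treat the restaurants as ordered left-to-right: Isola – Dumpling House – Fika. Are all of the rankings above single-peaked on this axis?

Axis positions: Isola=1, Dumpling House=2, Fika=3.
Group 1 (peak Isola at position 1): ranking walks positions 1-2-3, expanding outward from the peak — single-peaked.
Group 2 (peak Fika at position 3): ranking walks positions 3-2-1, expanding outward from the peak — single-peaked.
Group 3: ranking walks positions 3-1-2; Isola is ranked above Dumpling House even though Dumpling House lies between Isola and the peak Fika on the axis — preferences dip and rise again. Not single-peaked.
Group 3 violates single-peakedness, so the profile is not single-peaked on this axis.

no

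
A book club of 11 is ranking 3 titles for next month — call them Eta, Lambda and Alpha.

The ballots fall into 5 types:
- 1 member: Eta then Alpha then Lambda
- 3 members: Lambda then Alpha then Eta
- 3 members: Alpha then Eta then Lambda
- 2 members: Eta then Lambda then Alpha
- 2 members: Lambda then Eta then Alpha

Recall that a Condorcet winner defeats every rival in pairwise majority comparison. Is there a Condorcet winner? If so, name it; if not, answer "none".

none

Head-to-head results (11 members):
Eta vs Lambda: 6 to 5, Eta.
Eta–Alpha: Alpha 6–5.
Lambda vs Alpha: Lambda, 7–4.
No book is unbeaten: Eta loses to Alpha; Lambda loses to Eta; Alpha loses to Lambda. In particular Eta beats Lambda beats Alpha beats Eta is a majority cycle — no Condorcet winner exists.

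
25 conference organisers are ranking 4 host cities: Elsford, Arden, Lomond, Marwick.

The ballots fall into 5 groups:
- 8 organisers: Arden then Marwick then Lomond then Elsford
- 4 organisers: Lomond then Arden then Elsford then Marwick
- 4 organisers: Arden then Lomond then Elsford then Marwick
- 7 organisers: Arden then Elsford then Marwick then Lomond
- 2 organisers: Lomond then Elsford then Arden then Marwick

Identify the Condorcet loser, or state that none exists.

Head-to-head results (25 organisers):
Elsford vs Arden: Elsford is ranked higher on 2 ballots, Arden on 23. Arden wins 23–2.
Elsford vs Lomond: Lomond wins 18–7.
Elsford vs Marwick: Elsford is ranked higher on 4+4+7+2 = 17 ballots, Marwick on 8. Elsford wins 17–8.
Arden vs Lomond: Arden is ranked higher on 8+4+7 = 19 ballots, Lomond on 6. Arden wins 19–6.
Arden–Marwick: Arden 25–0.
Lomond vs Marwick: Lomond is ranked higher on 4+4+2 = 10 ballots, Marwick on 15. Marwick wins 15–10.
Every city wins at least one matchup (Elsford beats Marwick; Arden beats Elsford; Lomond beats Elsford; Marwick beats Lomond), so there is no Condorcet loser.

none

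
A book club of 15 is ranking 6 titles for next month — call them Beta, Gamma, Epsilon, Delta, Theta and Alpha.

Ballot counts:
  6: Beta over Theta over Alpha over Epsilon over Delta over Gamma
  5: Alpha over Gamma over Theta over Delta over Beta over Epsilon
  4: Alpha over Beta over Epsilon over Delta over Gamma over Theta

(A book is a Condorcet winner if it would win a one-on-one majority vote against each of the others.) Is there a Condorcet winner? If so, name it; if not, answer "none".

Check each pair by majority over 15 ballots:
Beta vs Gamma: Beta, 10–5.
Beta–Epsilon: Beta 15–0.
Beta vs Delta: Beta, 10–5.
Beta vs Theta: Beta wins 10–5.
Beta vs Alpha: Alpha wins 9–6.
Gamma vs Epsilon: Epsilon, 10–5.
Gamma–Delta: Delta 10–5.
Gamma vs Theta: Gamma, 9–6.
Gamma vs Alpha: Alpha, 15–0.
Epsilon–Delta: Epsilon 10–5.
Epsilon vs Theta: Theta, 11–4.
Epsilon vs Alpha: Alpha, 15–0.
Delta vs Theta: Theta, 11–4.
Delta–Alpha: Alpha 15–0.
Theta–Alpha: Alpha 9–6.
Alpha defeats every rival head-to-head and is the Condorcet winner.

Alpha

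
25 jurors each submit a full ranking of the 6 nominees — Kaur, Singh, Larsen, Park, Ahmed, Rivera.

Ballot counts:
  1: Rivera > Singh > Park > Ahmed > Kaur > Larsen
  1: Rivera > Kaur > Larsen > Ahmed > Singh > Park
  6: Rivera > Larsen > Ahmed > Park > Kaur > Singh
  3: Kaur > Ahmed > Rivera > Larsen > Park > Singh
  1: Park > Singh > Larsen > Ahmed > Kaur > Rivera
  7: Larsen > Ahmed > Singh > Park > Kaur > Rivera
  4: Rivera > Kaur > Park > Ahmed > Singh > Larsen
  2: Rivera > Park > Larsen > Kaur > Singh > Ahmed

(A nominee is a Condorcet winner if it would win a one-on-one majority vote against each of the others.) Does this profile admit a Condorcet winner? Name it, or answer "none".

Rivera

Check each pair by majority over 25 ballots:
Kaur vs Singh: 16 to 9, Kaur.
Kaur vs Larsen: 1+1+3+4 = 9 for Kaur, 16 for Larsen — Larsen by 16–9.
Kaur vs Park: Kaur is ranked higher on 1+3+4 = 8 ballots, Park on 17. Park wins 17–8.
Kaur vs Ahmed: Kaur is ranked higher on 1+3+4+2 = 10 ballots, Ahmed on 15. Ahmed wins 15–10.
Kaur vs Rivera: Kaur is ranked higher on 3+1+7 = 11 ballots, Rivera on 14. Rivera wins 14–11.
Singh vs Larsen: Singh is ranked higher on 1+1+4 = 6 ballots, Larsen on 19. Larsen wins 19–6.
Singh vs Park: 1+1+7 = 9 for Singh, 16 for Park — Park by 16–9.
Singh vs Ahmed: 4 to 21, Ahmed.
Singh vs Rivera: 1+7 = 8 for Singh, 17 for Rivera — Rivera by 17–8.
Larsen vs Park: 17 to 8, Larsen.
Larsen vs Ahmed: 1+6+1+7+2 = 17 for Larsen, 8 for Ahmed — Larsen by 17–8.
Larsen vs Rivera: Larsen preferred on 1+7 = 8 ballots; Rivera wins 17–8.
Park vs Ahmed: Park is ranked higher on 1+1+4+2 = 8 ballots, Ahmed on 17. Ahmed wins 17–8.
Park vs Rivera: Park is ranked higher on 1+7 = 8 ballots, Rivera on 17. Rivera wins 17–8.
Ahmed vs Rivera: Ahmed is ranked higher on 3+1+7 = 11 ballots, Rivera on 14. Rivera wins 14–11.
Rivera wins every pairwise contest, so Rivera is the Condorcet winner.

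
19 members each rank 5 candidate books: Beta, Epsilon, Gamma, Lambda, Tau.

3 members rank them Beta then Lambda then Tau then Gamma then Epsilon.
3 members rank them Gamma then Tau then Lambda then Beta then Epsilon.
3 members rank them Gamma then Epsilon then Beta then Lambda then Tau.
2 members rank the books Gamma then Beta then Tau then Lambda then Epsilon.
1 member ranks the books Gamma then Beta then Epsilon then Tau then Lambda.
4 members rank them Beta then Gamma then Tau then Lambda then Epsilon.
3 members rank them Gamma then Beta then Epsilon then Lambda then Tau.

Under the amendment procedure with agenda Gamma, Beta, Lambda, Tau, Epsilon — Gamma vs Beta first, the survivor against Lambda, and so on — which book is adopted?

Gamma

Round 1: Gamma vs Beta — 12–7, Gamma advances.
Round 2: Gamma vs Lambda — 16–3, Gamma advances.
Round 3: Gamma vs Tau — 16–3, Gamma advances.
Round 4: Gamma vs Epsilon — 19–0, Gamma advances.
The agenda winner is Gamma.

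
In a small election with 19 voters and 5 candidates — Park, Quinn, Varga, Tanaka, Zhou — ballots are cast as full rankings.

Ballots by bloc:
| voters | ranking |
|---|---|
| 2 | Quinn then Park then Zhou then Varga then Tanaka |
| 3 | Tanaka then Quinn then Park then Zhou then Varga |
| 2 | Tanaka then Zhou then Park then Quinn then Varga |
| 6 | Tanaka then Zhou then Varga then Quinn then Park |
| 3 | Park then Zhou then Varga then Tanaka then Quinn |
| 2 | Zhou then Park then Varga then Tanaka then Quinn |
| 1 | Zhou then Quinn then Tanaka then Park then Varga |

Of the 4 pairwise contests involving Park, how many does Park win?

Park against each rival (19 voters):
Park vs Quinn: Quinn wins 12–7.
Park vs Varga: Park wins 13–6.
Park vs Tanaka: Tanaka wins 12–7.
Park vs Zhou: Park is ranked higher on 2+3+3 = 8 ballots, Zhou on 11. Zhou wins 11–8.
Park beats Varga; loses to Quinn, Tanaka, Zhou — 1 pairwise win.

1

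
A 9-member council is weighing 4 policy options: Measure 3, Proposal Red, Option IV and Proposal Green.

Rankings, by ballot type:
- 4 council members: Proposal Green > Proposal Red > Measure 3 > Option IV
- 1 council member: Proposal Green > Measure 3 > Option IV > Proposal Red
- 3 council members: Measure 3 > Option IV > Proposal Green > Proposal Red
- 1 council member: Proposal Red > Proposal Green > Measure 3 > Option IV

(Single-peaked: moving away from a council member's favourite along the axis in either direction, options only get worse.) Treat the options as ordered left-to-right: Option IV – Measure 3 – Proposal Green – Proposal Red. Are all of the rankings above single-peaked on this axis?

Axis positions: Option IV=1, Measure 3=2, Proposal Green=3, Proposal Red=4.
Ballot type 1 (peak Proposal Green at position 3): ranking walks positions 3-4-2-1, expanding outward from the peak — single-peaked.
Ballot type 2 (peak Proposal Green at position 3): ranking walks positions 3-2-1-4, expanding outward from the peak — single-peaked.
Ballot type 3 (peak Measure 3 at position 2): ranking walks positions 2-1-3-4, expanding outward from the peak — single-peaked.
Ballot type 4 (peak Proposal Red at position 4): ranking walks positions 4-3-2-1, expanding outward from the peak — single-peaked.
Every ranking is single-peaked on this axis.

yes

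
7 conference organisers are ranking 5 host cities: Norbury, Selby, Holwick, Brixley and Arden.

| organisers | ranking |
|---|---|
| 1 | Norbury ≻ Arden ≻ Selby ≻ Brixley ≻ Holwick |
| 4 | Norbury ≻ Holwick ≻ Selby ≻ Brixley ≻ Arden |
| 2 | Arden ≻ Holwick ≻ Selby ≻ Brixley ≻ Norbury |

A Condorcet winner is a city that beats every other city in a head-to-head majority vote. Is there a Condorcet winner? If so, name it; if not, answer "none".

Norbury

Check each pair by majority over 7 ballots:
Norbury vs Selby: Norbury wins 5–2.
Norbury vs Holwick: Norbury wins 5–2.
Norbury vs Brixley: Norbury, 5–2.
Norbury vs Arden: Norbury, 5–2.
Selby vs Holwick: Holwick wins 6–1.
Selby–Brixley: Selby 7–0.
Selby vs Arden: Selby wins 4–3.
Holwick vs Brixley: Holwick wins 6–1.
Holwick vs Arden: Holwick wins 4–3.
Brixley–Arden: Brixley 4–3.
Norbury defeats every rival head-to-head and is the Condorcet winner.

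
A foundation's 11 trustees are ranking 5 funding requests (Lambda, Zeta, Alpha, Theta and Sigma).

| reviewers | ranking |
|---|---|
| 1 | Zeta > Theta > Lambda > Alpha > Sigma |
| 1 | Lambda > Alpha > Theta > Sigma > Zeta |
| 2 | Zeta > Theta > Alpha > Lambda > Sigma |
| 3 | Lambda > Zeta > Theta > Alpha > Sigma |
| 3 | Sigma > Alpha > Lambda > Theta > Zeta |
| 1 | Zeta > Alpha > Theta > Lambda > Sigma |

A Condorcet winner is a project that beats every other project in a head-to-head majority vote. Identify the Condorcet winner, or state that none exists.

Head-to-head results (11 reviewers):
Lambda vs Zeta: 7 to 4, Lambda.
Lambda vs Alpha: Alpha, 6–5.
Lambda vs Theta: Lambda is ranked higher on 1+3+3 = 7 ballots, Theta on 4. Lambda wins 7–4.
Lambda vs Sigma: Lambda preferred on 1+1+2+3+1 = 8 ballots; Lambda wins 8–3.
Zeta vs Alpha: 7 to 4, Zeta.
Zeta vs Theta: 1+2+3+1 = 7 for Zeta, 4 for Theta — Zeta by 7–4.
Zeta vs Sigma: Zeta, 7–4.
Alpha vs Theta: Theta wins 6–5.
Alpha vs Sigma: Alpha is ranked higher on 1+1+2+3+1 = 8 ballots, Sigma on 3. Alpha wins 8–3.
Theta vs Sigma: Theta preferred on 1+1+2+3+1 = 8 ballots; Theta wins 8–3.
No project is unbeaten: Lambda loses to Alpha; Zeta loses to Lambda; Alpha loses to Zeta; Theta loses to Lambda; Sigma loses to Lambda. In particular Lambda > Zeta > Alpha > Lambda is a majority cycle — no Condorcet winner exists.

none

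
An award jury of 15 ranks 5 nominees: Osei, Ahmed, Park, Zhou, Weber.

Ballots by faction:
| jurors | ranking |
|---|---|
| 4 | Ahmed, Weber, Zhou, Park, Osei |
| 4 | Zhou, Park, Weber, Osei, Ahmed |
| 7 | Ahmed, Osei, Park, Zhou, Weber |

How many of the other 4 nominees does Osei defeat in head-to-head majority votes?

Osei against each rival (15 jurors):
Osei vs Ahmed: Ahmed wins 11–4.
Osei vs Park: Park wins 8–7.
Osei vs Zhou: Zhou wins 8–7.
Osei vs Weber: Weber, 8–7.
Osei beats no one; loses to Ahmed, Park, Zhou, Weber — 0 pairwise wins.

0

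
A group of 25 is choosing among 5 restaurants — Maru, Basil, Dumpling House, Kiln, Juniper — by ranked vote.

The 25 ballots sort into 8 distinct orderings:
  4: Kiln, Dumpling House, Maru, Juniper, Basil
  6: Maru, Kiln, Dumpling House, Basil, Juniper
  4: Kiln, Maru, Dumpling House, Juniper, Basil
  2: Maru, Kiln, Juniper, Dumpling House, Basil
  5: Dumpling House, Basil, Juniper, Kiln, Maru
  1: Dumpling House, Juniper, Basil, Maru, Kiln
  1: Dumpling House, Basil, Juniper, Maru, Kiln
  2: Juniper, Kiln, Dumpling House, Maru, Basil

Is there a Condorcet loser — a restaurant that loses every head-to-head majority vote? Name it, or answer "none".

Basil

Pairwise majorities:
Maru vs Basil: Maru wins 18–7.
Maru vs Dumpling House: Maru is ranked higher on 6+4+2 = 12 ballots, Dumpling House on 13. Dumpling House wins 13–12.
Maru vs Kiln: 6+2+1+1 = 10 for Maru, 15 for Kiln — Kiln by 15–10.
Maru vs Juniper: Maru preferred on 4+6+4+2 = 16 ballots; Maru wins 16–9.
Basil vs Dumpling House: 0 for Basil, 25 for Dumpling House — Dumpling House by 25–0.
Basil–Kiln: Kiln 18–7.
Basil–Juniper: Juniper 13–12.
Dumpling House–Kiln: Kiln 18–7.
Dumpling House vs Juniper: Dumpling House wins 21–4.
Kiln vs Juniper: 16 to 9, Kiln.
Basil is beaten in every head-to-head and is the Condorcet loser.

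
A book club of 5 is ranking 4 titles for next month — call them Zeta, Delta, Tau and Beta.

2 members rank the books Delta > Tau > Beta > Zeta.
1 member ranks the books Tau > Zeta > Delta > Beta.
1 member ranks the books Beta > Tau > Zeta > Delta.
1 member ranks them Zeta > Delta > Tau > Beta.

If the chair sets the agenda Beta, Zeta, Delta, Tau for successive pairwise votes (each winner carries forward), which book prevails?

Delta

Round 1: Beta vs Zeta — 3–2, Beta advances.
Round 2: Beta vs Delta — 1–4, Delta advances.
Round 3: Delta vs Tau — 3–2, Delta advances.
Delta survives the agenda.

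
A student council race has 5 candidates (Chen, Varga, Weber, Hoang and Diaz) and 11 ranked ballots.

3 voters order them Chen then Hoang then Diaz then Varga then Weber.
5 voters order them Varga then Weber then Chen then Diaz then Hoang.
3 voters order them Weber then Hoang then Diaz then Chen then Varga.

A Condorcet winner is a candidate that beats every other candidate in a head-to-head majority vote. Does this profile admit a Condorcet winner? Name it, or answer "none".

none

Check each pair by majority over 11 ballots:
Chen vs Varga: 6 to 5, Chen.
Chen vs Weber: Chen preferred on 3 ballots; Weber wins 8–3.
Chen vs Hoang: 3+5 = 8 for Chen, 3 for Hoang — Chen by 8–3.
Chen vs Diaz: Chen preferred on 3+5 = 8 ballots; Chen wins 8–3.
Varga vs Weber: Varga preferred on 3+5 = 8 ballots; Varga wins 8–3.
Varga vs Hoang: Varga is ranked higher on 5 ballots, Hoang on 6. Hoang wins 6–5.
Varga vs Diaz: Varga preferred on 5 ballots; Diaz wins 6–5.
Weber vs Hoang: Weber preferred on 5+3 = 8 ballots; Weber wins 8–3.
Weber vs Diaz: Weber is ranked higher on 5+3 = 8 ballots, Diaz on 3. Weber wins 8–3.
Hoang vs Diaz: Hoang is ranked higher on 3+3 = 6 ballots, Diaz on 5. Hoang wins 6–5.
Every candidate loses at least once (Chen loses to Weber; Varga loses to Chen; Weber loses to Varga; Hoang loses to Chen; Diaz loses to Chen). The majority relation contains the cycle Chen > Varga > Weber > Chen, so there is no Condorcet winner.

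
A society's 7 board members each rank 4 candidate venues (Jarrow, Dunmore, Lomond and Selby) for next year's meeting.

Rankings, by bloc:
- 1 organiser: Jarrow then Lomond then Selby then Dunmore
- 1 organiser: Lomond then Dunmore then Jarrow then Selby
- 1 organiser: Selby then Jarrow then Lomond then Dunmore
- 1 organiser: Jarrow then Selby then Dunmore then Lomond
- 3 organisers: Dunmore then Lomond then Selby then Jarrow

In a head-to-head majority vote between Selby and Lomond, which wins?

Ballots ranking Selby above Lomond: 1 + 1 = 2.
Ballots ranking Lomond above Selby: 7 − 2 = 5.
Lomond wins the head-to-head 5–2.

Lomond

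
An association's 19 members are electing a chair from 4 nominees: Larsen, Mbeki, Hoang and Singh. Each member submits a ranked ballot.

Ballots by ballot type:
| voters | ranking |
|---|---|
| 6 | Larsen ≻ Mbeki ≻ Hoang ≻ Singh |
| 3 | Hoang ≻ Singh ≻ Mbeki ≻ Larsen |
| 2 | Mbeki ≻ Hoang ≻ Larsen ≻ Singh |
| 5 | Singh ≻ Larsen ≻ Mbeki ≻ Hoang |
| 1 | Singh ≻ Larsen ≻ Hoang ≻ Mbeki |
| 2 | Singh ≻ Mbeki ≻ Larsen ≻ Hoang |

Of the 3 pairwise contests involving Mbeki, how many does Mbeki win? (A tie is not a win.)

Mbeki against each rival (19 voters):
Mbeki vs Larsen: Mbeki is ranked higher on 3+2+2 = 7 ballots, Larsen on 12. Larsen wins 12–7.
Mbeki vs Hoang: Mbeki, 15–4.
Mbeki vs Singh: Singh, 11–8.
Mbeki beats Hoang; loses to Larsen, Singh — 1 pairwise win.

1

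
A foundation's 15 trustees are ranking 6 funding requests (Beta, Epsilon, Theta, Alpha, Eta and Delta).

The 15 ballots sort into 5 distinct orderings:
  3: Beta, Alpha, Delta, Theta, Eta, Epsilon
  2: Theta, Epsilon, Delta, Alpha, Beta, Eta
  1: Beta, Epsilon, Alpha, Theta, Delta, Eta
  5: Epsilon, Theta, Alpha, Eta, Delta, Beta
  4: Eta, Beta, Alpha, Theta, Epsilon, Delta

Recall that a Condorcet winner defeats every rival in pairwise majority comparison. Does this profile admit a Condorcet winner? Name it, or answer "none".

none

Check each pair by majority over 15 ballots:
Beta–Epsilon: Beta 8–7.
Beta vs Theta: Beta wins 8–7.
Beta–Alpha: Beta 8–7.
Beta vs Eta: Eta wins 9–6.
Beta vs Delta: Beta wins 8–7.
Epsilon vs Theta: Theta, 9–6.
Epsilon vs Alpha: Epsilon, 8–7.
Epsilon vs Eta: Epsilon, 8–7.
Epsilon vs Delta: Epsilon, 12–3.
Theta vs Alpha: Alpha, 8–7.
Theta vs Eta: Theta, 11–4.
Theta vs Delta: Theta wins 12–3.
Alpha vs Eta: Alpha, 11–4.
Alpha vs Delta: Alpha wins 13–2.
Eta vs Delta: Eta wins 9–6.
No project is unbeaten: Beta loses to Eta; Epsilon loses to Beta; Theta loses to Beta; Alpha loses to Beta; Eta loses to Epsilon; Delta loses to Beta. In particular Beta beats Epsilon beats Eta beats Beta is a majority cycle — no Condorcet winner exists.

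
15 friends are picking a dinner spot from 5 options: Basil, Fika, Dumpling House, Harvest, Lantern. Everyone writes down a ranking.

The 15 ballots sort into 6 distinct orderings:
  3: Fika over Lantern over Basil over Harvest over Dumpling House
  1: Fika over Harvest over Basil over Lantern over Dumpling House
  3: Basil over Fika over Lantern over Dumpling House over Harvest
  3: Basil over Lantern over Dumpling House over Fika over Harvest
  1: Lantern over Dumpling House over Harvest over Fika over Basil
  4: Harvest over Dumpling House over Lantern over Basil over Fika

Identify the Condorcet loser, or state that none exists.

Head-to-head results (15 friends):
Basil vs Fika: Basil wins 10–5.
Basil vs Dumpling House: 3+1+3+3 = 10 for Basil, 5 for Dumpling House — Basil by 10–5.
Basil vs Harvest: Basil is ranked higher on 3+3+3 = 9 ballots, Harvest on 6. Basil wins 9–6.
Basil vs Lantern: Lantern, 8–7.
Fika vs Dumpling House: 7 to 8, Dumpling House.
Fika vs Harvest: Fika preferred on 3+1+3+3 = 10 ballots; Fika wins 10–5.
Fika–Lantern: Lantern 8–7.
Dumpling House–Harvest: Harvest 8–7.
Dumpling House vs Lantern: Lantern, 11–4.
Harvest vs Lantern: Lantern wins 10–5.
No restaurant is winless: Basil beats Fika; Fika beats Harvest; Dumpling House beats Fika; Harvest beats Dumpling House; Lantern beats Basil. There is no Condorcet loser.

none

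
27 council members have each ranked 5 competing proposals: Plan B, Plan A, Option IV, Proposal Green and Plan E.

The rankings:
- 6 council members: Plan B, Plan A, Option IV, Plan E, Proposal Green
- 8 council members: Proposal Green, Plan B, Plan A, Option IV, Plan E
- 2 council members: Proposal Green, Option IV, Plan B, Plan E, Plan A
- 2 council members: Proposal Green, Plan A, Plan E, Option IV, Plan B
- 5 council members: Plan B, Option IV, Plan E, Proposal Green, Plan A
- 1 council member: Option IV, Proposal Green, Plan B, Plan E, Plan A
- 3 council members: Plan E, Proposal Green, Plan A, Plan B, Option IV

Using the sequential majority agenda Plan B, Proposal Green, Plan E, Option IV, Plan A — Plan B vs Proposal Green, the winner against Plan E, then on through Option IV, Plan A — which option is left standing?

Plan A

Round 1: Plan B vs Proposal Green — 11–16, Proposal Green advances.
Round 2: Proposal Green vs Plan E — 13–14, Plan E advances.
Round 3: Plan E vs Option IV — 5–22, Option IV advances.
Round 4: Option IV vs Plan A — 8–19, Plan A advances.
Plan A survives the agenda.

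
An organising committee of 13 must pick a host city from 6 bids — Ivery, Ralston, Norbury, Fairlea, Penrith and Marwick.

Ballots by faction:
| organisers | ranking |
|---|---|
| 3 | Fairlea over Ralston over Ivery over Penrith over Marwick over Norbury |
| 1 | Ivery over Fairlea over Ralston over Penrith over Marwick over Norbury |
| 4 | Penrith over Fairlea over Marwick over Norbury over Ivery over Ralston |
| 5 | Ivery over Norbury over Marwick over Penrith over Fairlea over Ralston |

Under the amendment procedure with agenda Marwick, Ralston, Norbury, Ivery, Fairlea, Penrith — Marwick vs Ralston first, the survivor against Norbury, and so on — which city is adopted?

Round 1: Marwick vs Ralston — 9–4, Marwick advances.
Round 2: Marwick vs Norbury — 8–5, Marwick advances.
Round 3: Marwick vs Ivery — 4–9, Ivery advances.
Round 4: Ivery vs Fairlea — 6–7, Fairlea advances.
Round 5: Fairlea vs Penrith — 4–9, Penrith advances.
Penrith survives the agenda.

Penrith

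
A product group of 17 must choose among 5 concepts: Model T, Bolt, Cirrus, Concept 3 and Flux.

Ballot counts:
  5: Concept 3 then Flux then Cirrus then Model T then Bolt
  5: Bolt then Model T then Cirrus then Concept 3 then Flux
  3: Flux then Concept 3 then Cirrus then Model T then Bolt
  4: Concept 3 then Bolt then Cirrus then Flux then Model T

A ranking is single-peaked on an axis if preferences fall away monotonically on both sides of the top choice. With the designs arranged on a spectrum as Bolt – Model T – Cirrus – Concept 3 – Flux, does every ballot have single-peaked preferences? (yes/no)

no

Axis positions: Bolt=1, Model T=2, Cirrus=3, Concept 3=4, Flux=5.
Cluster 1 (peak Concept 3 at position 4): ranking walks positions 4-5-3-2-1, expanding outward from the peak — single-peaked.
Cluster 2 (peak Bolt at position 1): ranking walks positions 1-2-3-4-5, expanding outward from the peak — single-peaked.
Cluster 3 (peak Flux at position 5): ranking walks positions 5-4-3-2-1, expanding outward from the peak — single-peaked.
Cluster 4: ranking walks positions 4-1-3-5-2; Bolt is ranked above Cirrus even though Cirrus lies between Bolt and the peak Concept 3 on the axis — preferences dip and rise again. Not single-peaked.
Cluster 4 violates single-peakedness, so the profile is not single-peaked on this axis.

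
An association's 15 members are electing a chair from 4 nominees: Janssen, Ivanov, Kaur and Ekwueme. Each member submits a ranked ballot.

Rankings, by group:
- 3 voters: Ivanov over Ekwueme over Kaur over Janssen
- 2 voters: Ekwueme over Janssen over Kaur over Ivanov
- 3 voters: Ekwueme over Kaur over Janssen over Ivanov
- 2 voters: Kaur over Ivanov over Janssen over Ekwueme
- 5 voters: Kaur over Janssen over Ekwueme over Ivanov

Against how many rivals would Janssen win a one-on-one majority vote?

1

Janssen against each rival (15 voters):
Janssen vs Ivanov: 2+3+5 = 10 for Janssen, 5 for Ivanov — Janssen by 10–5.
Janssen vs Kaur: Janssen is ranked higher on 2 ballots, Kaur on 13. Kaur wins 13–2.
Janssen vs Ekwueme: 2+5 = 7 for Janssen, 8 for Ekwueme — Ekwueme by 8–7.
Janssen beats Ivanov; loses to Kaur, Ekwueme — 1 pairwise win.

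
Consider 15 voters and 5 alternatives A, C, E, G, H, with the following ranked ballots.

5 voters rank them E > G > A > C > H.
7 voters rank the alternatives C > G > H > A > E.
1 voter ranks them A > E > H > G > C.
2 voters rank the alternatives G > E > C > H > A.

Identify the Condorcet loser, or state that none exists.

none

Pairwise majorities:
A vs C: C wins 9–6.
A vs E: A preferred on 7+1 = 8 ballots; A wins 8–7.
A vs G: A preferred on 1 ballot; G wins 14–1.
A vs H: 5+1 = 6 for A, 9 for H — H by 9–6.
C vs E: C is ranked higher on 7 ballots, E on 8. E wins 8–7.
C vs G: C preferred on 7 ballots; G wins 8–7.
C vs H: C wins 14–1.
E vs G: 6 to 9, G.
E vs H: E, 8–7.
G vs H: G wins 14–1.
Each alternative has at least one pairwise win (A beats E; C beats A; E beats C; G beats A; H beats A) — no Condorcet loser.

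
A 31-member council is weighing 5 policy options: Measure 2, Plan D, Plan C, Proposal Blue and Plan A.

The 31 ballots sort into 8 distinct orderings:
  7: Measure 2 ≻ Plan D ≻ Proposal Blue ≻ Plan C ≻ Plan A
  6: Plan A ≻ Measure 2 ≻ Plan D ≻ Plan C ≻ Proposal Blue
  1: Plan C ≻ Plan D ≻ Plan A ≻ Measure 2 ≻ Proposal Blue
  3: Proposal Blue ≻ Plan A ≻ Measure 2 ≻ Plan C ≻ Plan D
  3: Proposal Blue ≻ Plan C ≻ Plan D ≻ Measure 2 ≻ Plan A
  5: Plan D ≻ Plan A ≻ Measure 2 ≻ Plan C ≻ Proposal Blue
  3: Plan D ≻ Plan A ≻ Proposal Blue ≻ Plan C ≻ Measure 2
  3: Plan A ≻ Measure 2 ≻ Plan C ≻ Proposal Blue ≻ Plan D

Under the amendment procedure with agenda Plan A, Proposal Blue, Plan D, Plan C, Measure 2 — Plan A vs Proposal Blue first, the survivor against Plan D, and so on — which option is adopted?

Round 1: Plan A vs Proposal Blue — 18–13, Plan A advances.
Round 2: Plan A vs Plan D — 12–19, Plan D advances.
Round 3: Plan D vs Plan C — 21–10, Plan D advances.
Round 4: Plan D vs Measure 2 — 12–19, Measure 2 advances.
Measure 2 survives the agenda.

Measure 2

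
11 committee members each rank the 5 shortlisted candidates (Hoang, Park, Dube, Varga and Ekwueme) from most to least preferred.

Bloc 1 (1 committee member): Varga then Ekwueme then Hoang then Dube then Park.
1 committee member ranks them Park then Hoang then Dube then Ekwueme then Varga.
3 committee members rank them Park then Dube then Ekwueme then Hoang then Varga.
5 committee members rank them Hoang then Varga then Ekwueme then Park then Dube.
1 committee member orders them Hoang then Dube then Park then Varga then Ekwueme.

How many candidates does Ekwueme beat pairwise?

Ekwueme against each rival (11 committee members):
Ekwueme–Hoang: Hoang 7–4.
Ekwueme vs Park: Ekwueme wins 6–5.
Ekwueme vs Dube: Ekwueme wins 6–5.
Ekwueme vs Varga: 4 to 7, Varga.
Ekwueme beats Park, Dube; loses to Hoang, Varga — 2 pairwise wins.

2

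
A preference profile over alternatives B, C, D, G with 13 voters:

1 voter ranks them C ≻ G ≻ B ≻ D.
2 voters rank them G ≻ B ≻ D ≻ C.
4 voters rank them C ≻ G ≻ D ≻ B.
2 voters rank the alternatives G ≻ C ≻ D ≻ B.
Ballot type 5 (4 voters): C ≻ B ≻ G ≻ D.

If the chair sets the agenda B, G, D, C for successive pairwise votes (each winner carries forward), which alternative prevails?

C

Round 1: B vs G — 4–9, G advances.
Round 2: G vs D — 13–0, G advances.
Round 3: G vs C — 4–9, C advances.
The agenda winner is C.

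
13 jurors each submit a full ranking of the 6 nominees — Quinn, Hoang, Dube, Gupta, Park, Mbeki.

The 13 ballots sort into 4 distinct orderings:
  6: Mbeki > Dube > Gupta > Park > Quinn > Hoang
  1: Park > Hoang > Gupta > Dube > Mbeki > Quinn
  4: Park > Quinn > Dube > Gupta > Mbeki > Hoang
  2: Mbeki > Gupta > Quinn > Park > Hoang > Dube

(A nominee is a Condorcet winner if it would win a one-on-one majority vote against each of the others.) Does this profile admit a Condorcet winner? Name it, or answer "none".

Mbeki

Pairwise majorities:
Quinn vs Hoang: Quinn wins 12–1.
Quinn vs Dube: Dube, 7–6.
Quinn–Gupta: Gupta 9–4.
Quinn–Park: Park 11–2.
Quinn–Mbeki: Mbeki 9–4.
Hoang–Dube: Dube 10–3.
Hoang vs Gupta: Gupta wins 12–1.
Hoang–Park: Park 13–0.
Hoang–Mbeki: Mbeki 12–1.
Dube vs Gupta: Dube wins 10–3.
Dube vs Park: Park wins 7–6.
Dube vs Mbeki: Mbeki wins 8–5.
Gupta–Park: Gupta 8–5.
Gupta vs Mbeki: Mbeki, 8–5.
Park vs Mbeki: Mbeki wins 8–5.
Mbeki defeats every rival head-to-head and is the Condorcet winner.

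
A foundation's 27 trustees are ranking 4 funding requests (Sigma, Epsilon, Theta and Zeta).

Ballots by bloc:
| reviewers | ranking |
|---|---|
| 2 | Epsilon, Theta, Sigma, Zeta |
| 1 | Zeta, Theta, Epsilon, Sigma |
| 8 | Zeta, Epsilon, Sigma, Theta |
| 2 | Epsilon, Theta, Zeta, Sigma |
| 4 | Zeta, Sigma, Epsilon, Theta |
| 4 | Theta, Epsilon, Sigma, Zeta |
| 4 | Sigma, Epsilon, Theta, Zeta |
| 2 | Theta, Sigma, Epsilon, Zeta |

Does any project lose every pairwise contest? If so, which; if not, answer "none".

none

Head-to-head results (27 reviewers):
Sigma vs Epsilon: 4+4+2 = 10 for Sigma, 17 for Epsilon — Epsilon by 17–10.
Sigma vs Theta: 16 to 11, Sigma.
Sigma vs Zeta: Zeta wins 15–12.
Epsilon vs Theta: 20 to 7, Epsilon.
Epsilon vs Zeta: Epsilon preferred on 2+2+4+4+2 = 14 ballots; Epsilon wins 14–13.
Theta vs Zeta: 2+2+4+4+2 = 14 for Theta, 13 for Zeta — Theta by 14–13.
No project is winless: Sigma beats Theta; Epsilon beats Sigma; Theta beats Zeta; Zeta beats Sigma. There is no Condorcet loser.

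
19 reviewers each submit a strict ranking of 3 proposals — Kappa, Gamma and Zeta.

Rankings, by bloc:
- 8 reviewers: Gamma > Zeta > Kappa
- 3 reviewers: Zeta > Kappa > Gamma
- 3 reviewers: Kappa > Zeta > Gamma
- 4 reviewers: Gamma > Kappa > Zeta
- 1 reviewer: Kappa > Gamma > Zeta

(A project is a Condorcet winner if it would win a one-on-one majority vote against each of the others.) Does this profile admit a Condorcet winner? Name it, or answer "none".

Gamma

Pairwise majorities:
Kappa vs Gamma: Kappa is ranked higher on 3+3+1 = 7 ballots, Gamma on 12. Gamma wins 12–7.
Kappa vs Zeta: 8 to 11, Zeta.
Gamma vs Zeta: 13 to 6, Gamma.
Only Gamma has no losses; Gamma is the Condorcet winner.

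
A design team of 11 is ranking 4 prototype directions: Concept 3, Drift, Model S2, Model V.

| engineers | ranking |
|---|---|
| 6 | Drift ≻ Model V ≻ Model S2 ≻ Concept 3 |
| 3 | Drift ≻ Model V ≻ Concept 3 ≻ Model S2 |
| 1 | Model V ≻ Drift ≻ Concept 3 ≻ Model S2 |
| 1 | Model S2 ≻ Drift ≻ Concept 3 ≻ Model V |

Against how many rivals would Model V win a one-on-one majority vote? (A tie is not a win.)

Model V against each rival (11 engineers):
Model V vs Concept 3: Model V, 10–1.
Model V vs Drift: Drift wins 10–1.
Model V–Model S2: Model V 10–1.
Model V beats Concept 3, Model S2; loses to Drift — 2 pairwise wins.

2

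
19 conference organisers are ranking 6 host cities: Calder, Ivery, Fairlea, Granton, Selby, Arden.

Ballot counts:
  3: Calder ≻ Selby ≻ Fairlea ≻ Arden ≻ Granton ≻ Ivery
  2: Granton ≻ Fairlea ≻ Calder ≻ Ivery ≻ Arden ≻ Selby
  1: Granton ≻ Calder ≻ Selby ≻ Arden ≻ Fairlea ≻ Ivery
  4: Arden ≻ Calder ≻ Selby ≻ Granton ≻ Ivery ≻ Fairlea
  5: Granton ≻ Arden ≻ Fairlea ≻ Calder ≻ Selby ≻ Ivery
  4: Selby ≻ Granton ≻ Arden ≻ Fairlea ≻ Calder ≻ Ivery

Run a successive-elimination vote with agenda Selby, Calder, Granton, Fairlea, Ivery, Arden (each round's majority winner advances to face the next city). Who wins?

Granton

Round 1: Selby vs Calder — 4–15, Calder advances.
Round 2: Calder vs Granton — 7–12, Granton advances.
Round 3: Granton vs Fairlea — 16–3, Granton advances.
Round 4: Granton vs Ivery — 19–0, Granton advances.
Round 5: Granton vs Arden — 12–7, Granton advances.
The agenda winner is Granton.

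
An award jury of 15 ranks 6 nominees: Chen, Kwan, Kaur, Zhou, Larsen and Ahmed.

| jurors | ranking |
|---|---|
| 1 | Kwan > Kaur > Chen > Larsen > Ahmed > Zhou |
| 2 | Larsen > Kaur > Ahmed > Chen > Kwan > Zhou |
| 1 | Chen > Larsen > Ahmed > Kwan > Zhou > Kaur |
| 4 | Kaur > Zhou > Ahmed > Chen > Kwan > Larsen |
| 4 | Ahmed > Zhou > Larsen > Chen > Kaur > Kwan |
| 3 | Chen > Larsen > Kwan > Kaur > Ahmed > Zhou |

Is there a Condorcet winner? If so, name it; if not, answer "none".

none

Head-to-head results (15 jurors):
Chen vs Kwan: 2+1+4+4+3 = 14 for Chen, 1 for Kwan — Chen by 14–1.
Chen vs Kaur: Chen preferred on 1+4+3 = 8 ballots; Chen wins 8–7.
Chen vs Zhou: 7 to 8, Zhou.
Chen vs Larsen: Chen preferred on 1+1+4+3 = 9 ballots; Chen wins 9–6.
Chen vs Ahmed: 1+1+3 = 5 for Chen, 10 for Ahmed — Ahmed by 10–5.
Kwan vs Kaur: 1+1+3 = 5 for Kwan, 10 for Kaur — Kaur by 10–5.
Kwan vs Zhou: Kwan is ranked higher on 1+2+1+3 = 7 ballots, Zhou on 8. Zhou wins 8–7.
Kwan vs Larsen: 5 to 10, Larsen.
Kwan vs Ahmed: Kwan is ranked higher on 1+3 = 4 ballots, Ahmed on 11. Ahmed wins 11–4.
Kaur vs Zhou: Kaur is ranked higher on 1+2+4+3 = 10 ballots, Zhou on 5. Kaur wins 10–5.
Kaur vs Larsen: 1+4 = 5 for Kaur, 10 for Larsen — Larsen by 10–5.
Kaur vs Ahmed: 10 to 5, Kaur.
Zhou vs Larsen: 8 to 7, Zhou.
Zhou vs Ahmed: Zhou is ranked higher on 4 ballots, Ahmed on 11. Ahmed wins 11–4.
Larsen vs Ahmed: Larsen preferred on 1+2+1+3 = 7 ballots; Ahmed wins 8–7.
Every nominee loses at least once (Chen loses to Zhou; Kwan loses to Chen; Kaur loses to Chen; Zhou loses to Kaur; Larsen loses to Chen; Ahmed loses to Kaur). The majority relation contains the cycle Chen → Kaur → Zhou → Chen, so there is no Condorcet winner.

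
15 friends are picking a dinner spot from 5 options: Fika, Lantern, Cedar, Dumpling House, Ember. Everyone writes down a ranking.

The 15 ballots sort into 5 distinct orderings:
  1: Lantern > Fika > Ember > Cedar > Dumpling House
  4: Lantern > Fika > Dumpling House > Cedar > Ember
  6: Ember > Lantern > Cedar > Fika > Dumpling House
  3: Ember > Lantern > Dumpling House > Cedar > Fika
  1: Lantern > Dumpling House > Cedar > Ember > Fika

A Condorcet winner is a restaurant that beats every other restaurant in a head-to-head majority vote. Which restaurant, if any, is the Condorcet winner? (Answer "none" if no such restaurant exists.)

Check each pair by majority over 15 ballots:
Fika vs Lantern: Lantern, 15–0.
Fika vs Cedar: Cedar, 10–5.
Fika vs Dumpling House: Fika wins 11–4.
Fika vs Ember: Ember wins 10–5.
Lantern–Cedar: Lantern 15–0.
Lantern vs Dumpling House: Lantern wins 15–0.
Lantern vs Ember: Ember wins 9–6.
Cedar vs Dumpling House: Dumpling House, 8–7.
Cedar vs Ember: Ember, 10–5.
Dumpling House vs Ember: Ember wins 10–5.
Only Ember has no losses; Ember is the Condorcet winner.

Ember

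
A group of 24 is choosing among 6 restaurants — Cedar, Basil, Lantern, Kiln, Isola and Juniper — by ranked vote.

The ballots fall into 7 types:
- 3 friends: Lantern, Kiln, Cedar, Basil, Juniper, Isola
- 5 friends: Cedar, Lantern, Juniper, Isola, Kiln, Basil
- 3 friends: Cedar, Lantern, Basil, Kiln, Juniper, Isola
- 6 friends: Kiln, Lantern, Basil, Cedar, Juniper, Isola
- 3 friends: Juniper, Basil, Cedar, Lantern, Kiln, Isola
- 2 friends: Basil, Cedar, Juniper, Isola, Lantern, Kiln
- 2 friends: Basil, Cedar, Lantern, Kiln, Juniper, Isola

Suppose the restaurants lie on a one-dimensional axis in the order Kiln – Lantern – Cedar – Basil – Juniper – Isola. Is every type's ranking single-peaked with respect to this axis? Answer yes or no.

Axis positions: Kiln=1, Lantern=2, Cedar=3, Basil=4, Juniper=5, Isola=6.
Type 1 (peak Lantern at position 2): ranking walks positions 2-1-3-4-5-6, expanding outward from the peak — single-peaked.
Type 2: ranking walks positions 3-2-5-6-1-4; Juniper is ranked above Basil even though Basil lies between Juniper and the peak Cedar on the axis — preferences dip and rise again. Not single-peaked.
Type 3 (peak Cedar at position 3): ranking walks positions 3-2-4-1-5-6, expanding outward from the peak — single-peaked.
Type 4: ranking walks positions 1-2-4-3-5-6; Basil is ranked above Cedar even though Cedar lies between Basil and the peak Kiln on the axis — preferences dip and rise again. Not single-peaked.
Type 5 (peak Juniper at position 5): ranking walks positions 5-4-3-2-1-6, expanding outward from the peak — single-peaked.
Type 6 (peak Basil at position 4): ranking walks positions 4-3-5-6-2-1, expanding outward from the peak — single-peaked.
Type 7 (peak Basil at position 4): ranking walks positions 4-3-2-1-5-6, expanding outward from the peak — single-peaked.
Type 2 violates single-peakedness, so the profile is not single-peaked on this axis.

no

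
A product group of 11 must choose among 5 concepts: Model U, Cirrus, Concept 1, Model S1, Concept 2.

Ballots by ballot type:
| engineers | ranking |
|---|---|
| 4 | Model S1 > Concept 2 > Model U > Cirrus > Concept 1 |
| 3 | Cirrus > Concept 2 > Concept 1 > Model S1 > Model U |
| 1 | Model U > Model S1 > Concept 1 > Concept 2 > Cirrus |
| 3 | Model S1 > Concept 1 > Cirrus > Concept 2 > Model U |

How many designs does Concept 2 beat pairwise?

2

Concept 2 against each rival (11 engineers):
Concept 2–Model U: Concept 2 10–1.
Concept 2 vs Cirrus: Cirrus, 6–5.
Concept 2 vs Concept 1: Concept 2, 7–4.
Concept 2 vs Model S1: Concept 2 is ranked higher on 3 ballots, Model S1 on 8. Model S1 wins 8–3.
Concept 2 beats Model U, Concept 1; loses to Cirrus, Model S1 — 2 pairwise wins.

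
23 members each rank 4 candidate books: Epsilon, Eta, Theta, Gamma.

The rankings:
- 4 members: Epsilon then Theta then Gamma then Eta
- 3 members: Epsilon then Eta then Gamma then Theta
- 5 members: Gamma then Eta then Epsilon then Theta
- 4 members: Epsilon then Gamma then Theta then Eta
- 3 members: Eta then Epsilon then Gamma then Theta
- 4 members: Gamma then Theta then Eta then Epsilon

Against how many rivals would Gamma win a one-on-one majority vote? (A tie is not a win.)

Gamma against each rival (23 members):
Gamma vs Epsilon: Epsilon, 14–9.
Gamma vs Eta: Gamma preferred on 4+5+4+4 = 17 ballots; Gamma wins 17–6.
Gamma–Theta: Gamma 19–4.
Gamma beats Eta, Theta; loses to Epsilon — 2 pairwise wins.

2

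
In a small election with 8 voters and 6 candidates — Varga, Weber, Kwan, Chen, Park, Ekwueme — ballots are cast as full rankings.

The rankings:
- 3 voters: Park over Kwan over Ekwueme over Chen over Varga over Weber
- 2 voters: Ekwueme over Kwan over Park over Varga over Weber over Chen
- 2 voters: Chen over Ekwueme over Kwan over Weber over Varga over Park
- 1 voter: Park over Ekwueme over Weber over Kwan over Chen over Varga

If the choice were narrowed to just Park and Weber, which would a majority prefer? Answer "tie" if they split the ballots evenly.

Park

Ballots ranking Park above Weber: 3 + 2 + 1 = 6.
Ballots ranking Weber above Park: 8 − 6 = 2.
Park wins the head-to-head 6–2.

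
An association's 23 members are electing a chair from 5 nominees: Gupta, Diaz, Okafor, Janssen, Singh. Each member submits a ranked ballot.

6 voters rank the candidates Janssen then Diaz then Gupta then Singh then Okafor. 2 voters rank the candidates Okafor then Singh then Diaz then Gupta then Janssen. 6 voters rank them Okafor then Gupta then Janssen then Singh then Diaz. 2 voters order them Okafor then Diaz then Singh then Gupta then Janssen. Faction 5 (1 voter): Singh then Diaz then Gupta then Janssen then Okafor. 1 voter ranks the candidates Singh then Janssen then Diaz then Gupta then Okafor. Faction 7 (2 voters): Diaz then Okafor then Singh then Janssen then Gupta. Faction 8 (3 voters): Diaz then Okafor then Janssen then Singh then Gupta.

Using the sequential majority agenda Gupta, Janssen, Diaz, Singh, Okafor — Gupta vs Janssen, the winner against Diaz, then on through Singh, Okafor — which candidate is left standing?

Okafor

Round 1: Gupta vs Janssen — 11–12, Janssen advances.
Round 2: Janssen vs Diaz — 13–10, Janssen advances.
Round 3: Janssen vs Singh — 15–8, Janssen advances.
Round 4: Janssen vs Okafor — 8–15, Okafor advances.
The agenda winner is Okafor.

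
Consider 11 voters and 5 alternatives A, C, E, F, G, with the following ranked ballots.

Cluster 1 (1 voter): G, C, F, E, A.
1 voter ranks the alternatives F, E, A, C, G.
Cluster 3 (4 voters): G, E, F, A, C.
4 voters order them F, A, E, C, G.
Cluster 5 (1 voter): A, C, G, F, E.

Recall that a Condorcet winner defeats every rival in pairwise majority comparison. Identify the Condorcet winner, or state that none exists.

Check each pair by majority over 11 ballots:
A vs C: 10 to 1, A.
A vs E: E, 6–5.
A vs F: F, 10–1.
A vs G: 1+4+1 = 6 for A, 5 for G — A by 6–5.
C vs E: E wins 9–2.
C vs F: F wins 9–2.
C vs G: C wins 6–5.
E vs F: E is ranked higher on 4 ballots, F on 7. F wins 7–4.
E vs G: G wins 6–5.
F vs G: F preferred on 1+4 = 5 ballots; G wins 6–5.
Each alternative drops at least one matchup (A loses to E; C loses to A; E loses to F; F loses to G; G loses to A); the cycle A beats G beats E beats A rules out a Condorcet winner.

none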